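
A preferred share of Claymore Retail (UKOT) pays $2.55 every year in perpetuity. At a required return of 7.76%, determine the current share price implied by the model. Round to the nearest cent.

$32.86

Zero-growth DDM (perpetuity): P₀ = D/r = 2.55 / 0.0776 = 32.8608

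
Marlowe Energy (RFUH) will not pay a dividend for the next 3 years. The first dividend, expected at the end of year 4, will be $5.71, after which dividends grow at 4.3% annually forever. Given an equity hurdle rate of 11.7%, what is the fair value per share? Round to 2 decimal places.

$55.37

Deferred-dividend DDM. At t=3 the remaining stream is a growing perpetuity with first payment D_4 = 5.71.
V_3 = D_4/(r−g) = 5.71/(0.117−0.043) = 77.1622
P₀ = V_3/(1+r)^3 = 77.1622/(1+0.117)^3 = 55.3662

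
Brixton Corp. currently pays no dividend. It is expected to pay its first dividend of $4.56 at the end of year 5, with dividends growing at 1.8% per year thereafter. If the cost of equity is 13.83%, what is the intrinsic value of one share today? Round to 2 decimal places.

$22.58

Deferred-dividend DDM. At t=4 the remaining stream is a growing perpetuity with first payment D_5 = 4.56.
V_4 = D_5/(r−g) = 4.56/(0.1383−0.018) = 37.9052
P₀ = V_4/(1+r)^4 = 37.9052/(1+0.1383)^4 = 22.5773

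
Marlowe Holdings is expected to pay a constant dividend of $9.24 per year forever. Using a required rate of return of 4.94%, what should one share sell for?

Zero-growth DDM (perpetuity): P₀ = D/r = 9.24 / 0.0494 = 187.0445

$187.04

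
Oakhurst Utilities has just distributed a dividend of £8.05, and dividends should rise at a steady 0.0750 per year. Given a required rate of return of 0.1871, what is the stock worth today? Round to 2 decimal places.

£77.20

Gordon growth model: P₀ = D₁/(r − g). D₁ = 8.05 × (1 + 0.075) = 8.6538.
P₀ = 8.6538 / (0.1871 − 0.075) = 8.6538 / 0.1121 = 77.1967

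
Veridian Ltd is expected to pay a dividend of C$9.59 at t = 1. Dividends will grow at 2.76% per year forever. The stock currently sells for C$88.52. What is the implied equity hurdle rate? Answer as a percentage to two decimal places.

13.59%

Rearranging the constant-growth DDM: r = D₁/P₀ + g.
r = 9.5900 / 88.52 + 0.0276 = 0.10834 + 0.0276 = 0.13594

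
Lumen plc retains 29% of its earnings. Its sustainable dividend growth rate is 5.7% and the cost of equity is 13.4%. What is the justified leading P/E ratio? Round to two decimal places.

Payout ratio b = 1 − 0.29 = 0.71.
Justified leading P/E = b/(r−g) = 0.71/(0.134−0.057) = 9.2208

9.22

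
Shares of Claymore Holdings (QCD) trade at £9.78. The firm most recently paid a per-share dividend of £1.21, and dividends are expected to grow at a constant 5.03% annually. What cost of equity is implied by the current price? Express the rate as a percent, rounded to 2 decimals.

Rearranging the constant-growth DDM: r = D₁/P₀ + g.
D₁ = 1.21 × (1 + 0.0503) = 1.2709.
r = 1.2709 / 9.78 + 0.0503 = 0.12995 + 0.0503 = 0.18025

18.02%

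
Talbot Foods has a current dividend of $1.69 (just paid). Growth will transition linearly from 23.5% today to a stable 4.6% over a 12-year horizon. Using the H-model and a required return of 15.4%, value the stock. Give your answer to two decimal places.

H-model: P₀ = D₀[(1+g_L) + H(g_S−g_L)]/(r−g_L), with H = 12/2 = 6.
P₀ = 1.69 × [(1+0.046) + 6×(0.235−0.046)] / (0.154−0.046)
   = 1.69 × 2.1800 / 0.108 = 34.1130

$34.11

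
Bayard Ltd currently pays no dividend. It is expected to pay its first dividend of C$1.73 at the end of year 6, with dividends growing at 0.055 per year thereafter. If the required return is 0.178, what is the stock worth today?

C$6.20

Deferred-dividend DDM. At t=5 the remaining stream is a growing perpetuity with first payment D_6 = 1.73.
V_5 = D_6/(r−g) = 1.73/(0.178−0.055) = 14.0650
P₀ = V_5/(1+r)^5 = 14.0650/(1+0.178)^5 = 6.2003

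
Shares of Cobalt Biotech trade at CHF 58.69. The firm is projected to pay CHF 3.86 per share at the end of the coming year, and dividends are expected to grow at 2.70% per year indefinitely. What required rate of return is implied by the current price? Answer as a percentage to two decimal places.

Rearranging the constant-growth DDM: r = D₁/P₀ + g.
r = 3.8600 / 58.69 + 0.027 = 0.06577 + 0.027 = 0.09277

9.28%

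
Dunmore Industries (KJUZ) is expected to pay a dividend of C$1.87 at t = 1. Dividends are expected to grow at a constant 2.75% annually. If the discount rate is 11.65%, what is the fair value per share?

Gordon growth model: P₀ = D₁/(r − g), with D₁ = 1.87 given directly.
P₀ = 1.8700 / (0.1165 − 0.0275) = 1.8700 / 0.089 = 21.0112

C$21.01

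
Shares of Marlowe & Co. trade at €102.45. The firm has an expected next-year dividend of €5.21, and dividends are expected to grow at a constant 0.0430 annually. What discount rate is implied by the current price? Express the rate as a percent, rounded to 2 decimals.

9.39%

Rearranging the constant-growth DDM: r = D₁/P₀ + g.
r = 5.2100 / 102.45 + 0.043 = 0.05085 + 0.043 = 0.09385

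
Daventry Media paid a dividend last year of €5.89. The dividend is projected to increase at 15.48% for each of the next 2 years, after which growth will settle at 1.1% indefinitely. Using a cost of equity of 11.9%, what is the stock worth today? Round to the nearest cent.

Two-stage DDM. Project D₁…D_2 at 0.1548, terminal growth 0.011, discount at r = 0.119.
D_1 = 6.8018
D_2 = 7.8547
Terminal value at t=2: TV = D_3/(r−g) = 7.9411/(0.119−0.011) = 73.5286
P₀ = 6.8018/(1+0.119)^1 + 7.8547/(1+0.119)^2 + 73.5286/(1+0.119)^2 = 71.0727

€71.07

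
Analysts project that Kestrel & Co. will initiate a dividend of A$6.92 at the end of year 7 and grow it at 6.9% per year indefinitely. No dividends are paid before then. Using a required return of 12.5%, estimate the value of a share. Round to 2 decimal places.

Deferred-dividend DDM. At t=6 the remaining stream is a growing perpetuity with first payment D_7 = 6.92.
V_6 = D_7/(r−g) = 6.92/(0.125−0.069) = 123.5714
P₀ = V_6/(1+r)^6 = 123.5714/(1+0.125)^6 = 60.9541

A$60.95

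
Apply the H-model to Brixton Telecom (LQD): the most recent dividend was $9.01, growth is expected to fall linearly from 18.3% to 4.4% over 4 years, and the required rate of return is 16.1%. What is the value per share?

$101.81

H-model: P₀ = D₀[(1+g_L) + H(g_S−g_L)]/(r−g_L), with H = 4/2 = 2.
P₀ = 9.01 × [(1+0.044) + 2×(0.183−0.044)] / (0.161−0.044)
   = 9.01 × 1.3220 / 0.117 = 101.8053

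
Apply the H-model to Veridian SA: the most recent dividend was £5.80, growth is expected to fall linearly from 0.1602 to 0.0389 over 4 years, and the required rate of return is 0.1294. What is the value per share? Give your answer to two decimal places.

H-model: P₀ = D₀[(1+g_L) + H(g_S−g_L)]/(r−g_L), with H = 4/2 = 2.
P₀ = 5.80 × [(1+0.0389) + 2×(0.1602−0.0389)] / (0.1294−0.0389)
   = 5.80 × 1.2815 / 0.0905 = 82.1293

£82.13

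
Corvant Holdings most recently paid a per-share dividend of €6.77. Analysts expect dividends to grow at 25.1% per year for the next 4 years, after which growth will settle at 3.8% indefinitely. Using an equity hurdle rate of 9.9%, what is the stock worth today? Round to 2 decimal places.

Two-stage DDM. Project D₁…D_4 at 0.251, terminal growth 0.038, discount at r = 0.099.
D_1 = 8.4693
D_2 = 10.5951
D_3 = 13.2544
D_4 = 16.5813
Terminal value at t=4: TV = D_5/(r−g) = 17.2114/(0.099−0.038) = 282.1535
P₀ = 8.4693/(1+0.099)^1 + 10.5951/(1+0.099)^2 + 13.2544/(1+0.099)^3 + 16.5813/(1+0.099)^4 + 282.1535/(1+0.099)^4 = 231.2475

€231.25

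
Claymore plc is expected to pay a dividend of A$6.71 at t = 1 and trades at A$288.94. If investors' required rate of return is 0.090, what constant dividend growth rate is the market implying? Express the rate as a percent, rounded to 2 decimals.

6.68%

From P₀ = D₁/(r − g), the implied growth is g = r − D₁/P₀.
g = 0.09 − 6.71/288.94 = 0.09 − 0.02322 = 0.06678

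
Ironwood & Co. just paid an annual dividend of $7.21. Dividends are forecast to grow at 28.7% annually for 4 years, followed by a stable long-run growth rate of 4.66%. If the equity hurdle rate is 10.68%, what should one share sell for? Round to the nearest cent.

$271.82

Two-stage DDM. Project D₁…D_4 at 0.287, terminal growth 0.0466, discount at r = 0.1068.
D_1 = 9.2793
D_2 = 11.9424
D_3 = 15.3699
D_4 = 19.7811
Terminal value at t=4: TV = D_5/(r−g) = 20.7029/(0.1068−0.0466) = 343.9012
P₀ = 9.2793/(1+0.1068)^1 + 11.9424/(1+0.1068)^2 + 15.3699/(1+0.1068)^3 + 19.7811/(1+0.1068)^4 + 343.9012/(1+0.1068)^4 = 271.8202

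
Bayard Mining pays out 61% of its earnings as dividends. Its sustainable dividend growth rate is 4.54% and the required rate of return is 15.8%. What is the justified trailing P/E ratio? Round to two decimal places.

Justified trailing P/E = b(1+g)/(r−g) = 0.61×(1+0.0454)/(0.158−0.0454) = 5.6634

5.66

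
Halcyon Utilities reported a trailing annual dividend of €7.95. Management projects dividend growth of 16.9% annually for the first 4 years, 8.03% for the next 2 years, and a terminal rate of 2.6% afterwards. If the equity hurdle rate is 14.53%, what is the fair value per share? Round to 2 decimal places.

€115.32

Three-stage DDM. Project D₁…D_6; terminal Gordon value at t=6 with g = 0.026; discount at r = 0.1453.
D_1 = 9.2935
D_2 = 10.8642
D_3 = 12.7002
D_4 = 14.8465
D_5 = 16.0387
D_6 = 17.3266
TV_6 = 17.7771/(0.1453−0.026) = 149.0119
P₀ = Σ Dₜ/(1+r)ᵗ + TV_6/(1+r)^6 = 115.3202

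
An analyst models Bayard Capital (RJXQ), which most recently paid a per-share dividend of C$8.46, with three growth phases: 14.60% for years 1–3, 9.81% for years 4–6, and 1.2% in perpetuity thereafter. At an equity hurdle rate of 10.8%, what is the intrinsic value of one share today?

Three-stage DDM. Project D₁…D_6; terminal Gordon value at t=6 with g = 0.012; discount at r = 0.108.
D_1 = 9.6952
D_2 = 11.1107
D_3 = 12.7328
D_4 = 13.9819
D_5 = 15.3535
D_6 = 16.8597
TV_6 = 17.0620/(0.108−0.012) = 177.7294
P₀ = Σ Dₜ/(1+r)ᵗ + TV_6/(1+r)^6 = 150.7992

C$150.80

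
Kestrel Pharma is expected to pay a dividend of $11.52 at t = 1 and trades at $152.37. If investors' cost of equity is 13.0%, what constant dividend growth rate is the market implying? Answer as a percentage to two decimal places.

5.44%

From P₀ = D₁/(r − g), the implied growth is g = r − D₁/P₀.
g = 0.13 − 11.52/152.37 = 0.13 − 0.07561 = 0.05439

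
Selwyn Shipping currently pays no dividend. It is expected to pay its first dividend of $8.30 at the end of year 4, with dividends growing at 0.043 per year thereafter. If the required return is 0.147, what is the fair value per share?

$52.89

Deferred-dividend DDM. At t=3 the remaining stream is a growing perpetuity with first payment D_4 = 8.30.
V_3 = D_4/(r−g) = 8.30/(0.147−0.043) = 79.8077
P₀ = V_3/(1+r)^3 = 79.8077/(1+0.147)^3 = 52.8877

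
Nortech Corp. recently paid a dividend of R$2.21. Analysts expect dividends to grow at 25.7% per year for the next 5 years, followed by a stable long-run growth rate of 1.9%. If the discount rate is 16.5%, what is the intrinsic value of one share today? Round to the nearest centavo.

R$36.52

Two-stage DDM. Project D₁…D_5 at 0.257, terminal growth 0.019, discount at r = 0.165.
D_1 = 2.7780
D_2 = 3.4919
D_3 = 4.3893
D_4 = 5.5174
D_5 = 6.9354
Terminal value at t=5: TV = D_6/(r−g) = 7.0671/(0.165−0.019) = 48.4050
P₀ = 2.7780/(1+0.165)^1 + 3.4919/(1+0.165)^2 + 4.3893/(1+0.165)^3 + 5.5174/(1+0.165)^4 + 6.9354/(1+0.165)^5 + 48.4050/(1+0.165)^5 = 36.5163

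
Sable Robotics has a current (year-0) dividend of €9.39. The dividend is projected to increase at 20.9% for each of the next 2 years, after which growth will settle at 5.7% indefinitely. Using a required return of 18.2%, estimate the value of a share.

€102.50

Two-stage DDM. Project D₁…D_2 at 0.209, terminal growth 0.057, discount at r = 0.182.
D_1 = 11.3525
D_2 = 13.7252
Terminal value at t=2: TV = D_3/(r−g) = 14.5075/(0.182−0.057) = 116.0602
P₀ = 11.3525/(1+0.182)^1 + 13.7252/(1+0.182)^2 + 116.0602/(1+0.182)^2 = 102.4991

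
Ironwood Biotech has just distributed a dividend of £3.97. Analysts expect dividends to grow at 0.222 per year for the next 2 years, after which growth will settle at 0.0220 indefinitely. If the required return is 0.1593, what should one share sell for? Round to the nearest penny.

Two-stage DDM. Project D₁…D_2 at 0.222, terminal growth 0.022, discount at r = 0.1593.
D_1 = 4.8513
D_2 = 5.9283
Terminal value at t=2: TV = D_3/(r−g) = 6.0588/(0.1593−0.022) = 44.1279
P₀ = 4.8513/(1+0.1593)^1 + 5.9283/(1+0.1593)^2 + 44.1279/(1+0.1593)^2 = 41.4296

£41.43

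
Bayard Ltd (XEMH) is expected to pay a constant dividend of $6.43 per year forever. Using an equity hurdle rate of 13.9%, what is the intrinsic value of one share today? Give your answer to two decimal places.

Zero-growth DDM (perpetuity): P₀ = D/r = 6.43 / 0.139 = 46.2590

$46.26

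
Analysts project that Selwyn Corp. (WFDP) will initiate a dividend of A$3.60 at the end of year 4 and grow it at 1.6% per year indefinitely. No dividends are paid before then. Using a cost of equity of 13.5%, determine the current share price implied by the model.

A$20.69

Deferred-dividend DDM. At t=3 the remaining stream is a growing perpetuity with first payment D_4 = 3.60.
V_3 = D_4/(r−g) = 3.60/(0.135−0.016) = 30.2521
P₀ = V_3/(1+r)^3 = 30.2521/(1+0.135)^3 = 20.6904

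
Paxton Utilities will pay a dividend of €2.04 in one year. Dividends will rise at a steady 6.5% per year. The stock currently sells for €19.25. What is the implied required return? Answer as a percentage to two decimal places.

17.10%

Rearranging the constant-growth DDM: r = D₁/P₀ + g.
r = 2.0400 / 19.25 + 0.065 = 0.10597 + 0.065 = 0.17097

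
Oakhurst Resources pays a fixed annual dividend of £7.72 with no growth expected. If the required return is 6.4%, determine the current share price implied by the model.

Zero-growth DDM (perpetuity): P₀ = D/r = 7.72 / 0.064 = 120.6250

£120.62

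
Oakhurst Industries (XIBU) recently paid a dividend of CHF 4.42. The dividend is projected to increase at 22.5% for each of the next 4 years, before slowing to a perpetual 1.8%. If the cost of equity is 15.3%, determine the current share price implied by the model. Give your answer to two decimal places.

CHF 63.09

Two-stage DDM. Project D₁…D_4 at 0.225, terminal growth 0.018, discount at r = 0.153.
D_1 = 5.4145
D_2 = 6.6328
D_3 = 8.1251
D_4 = 9.9533
Terminal value at t=4: TV = D_5/(r−g) = 10.1324/(0.153−0.018) = 75.0552
P₀ = 5.4145/(1+0.153)^1 + 6.6328/(1+0.153)^2 + 8.1251/(1+0.153)^3 + 9.9533/(1+0.153)^4 + 75.0552/(1+0.153)^4 = 63.0861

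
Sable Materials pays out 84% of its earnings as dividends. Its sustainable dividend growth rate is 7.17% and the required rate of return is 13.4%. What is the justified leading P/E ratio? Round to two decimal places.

13.48

Justified leading P/E = b/(r−g) = 0.84/(0.134−0.0717) = 13.4831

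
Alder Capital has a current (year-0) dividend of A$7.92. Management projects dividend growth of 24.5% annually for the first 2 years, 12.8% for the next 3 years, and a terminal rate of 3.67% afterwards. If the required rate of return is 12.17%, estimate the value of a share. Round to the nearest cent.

Three-stage DDM. Project D₁…D_5; terminal Gordon value at t=5 with g = 0.0367; discount at r = 0.1217.
D_1 = 9.8604
D_2 = 12.2762
D_3 = 13.8476
D_4 = 15.6200
D_5 = 17.6194
TV_5 = 18.2660/(0.1217−0.0367) = 214.8945
P₀ = Σ Dₜ/(1+r)ᵗ + TV_5/(1+r)^5 = 169.1638

A$169.16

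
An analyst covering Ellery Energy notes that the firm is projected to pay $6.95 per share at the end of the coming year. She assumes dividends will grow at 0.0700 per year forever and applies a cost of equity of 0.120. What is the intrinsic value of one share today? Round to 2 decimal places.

Gordon growth model: P₀ = D₁/(r − g), with D₁ = 6.95 given directly.
P₀ = 6.9500 / (0.12 − 0.07) = 6.9500 / 0.05 = 139.0000

$139.00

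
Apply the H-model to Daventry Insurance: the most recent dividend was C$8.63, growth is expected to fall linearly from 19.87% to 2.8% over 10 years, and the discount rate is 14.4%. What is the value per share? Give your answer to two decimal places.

C$139.98

H-model: P₀ = D₀[(1+g_L) + H(g_S−g_L)]/(r−g_L), with H = 10/2 = 5.
P₀ = 8.63 × [(1+0.028) + 5×(0.1987−0.028)] / (0.144−0.028)
   = 8.63 × 1.8815 / 0.116 = 139.9771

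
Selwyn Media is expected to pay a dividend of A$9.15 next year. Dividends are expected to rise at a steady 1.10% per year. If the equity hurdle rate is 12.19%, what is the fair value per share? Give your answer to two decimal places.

A$82.51

Gordon growth model: P₀ = D₁/(r − g), with D₁ = 9.15 given directly.
P₀ = 9.1500 / (0.1219 − 0.011) = 9.1500 / 0.1109 = 82.5068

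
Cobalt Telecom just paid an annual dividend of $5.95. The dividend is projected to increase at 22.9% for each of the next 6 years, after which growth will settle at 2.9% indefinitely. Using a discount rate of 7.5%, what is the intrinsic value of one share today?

Two-stage DDM. Project D₁…D_6 at 0.229, terminal growth 0.029, discount at r = 0.075.
D_1 = 7.3126
D_2 = 8.9871
D_3 = 11.0452
D_4 = 13.5745
D_5 = 16.6831
D_6 = 20.5035
Terminal value at t=6: TV = D_7/(r−g) = 21.0981/(0.075−0.029) = 458.6547
P₀ = 7.3126/(1+0.075)^1 + 8.9871/(1+0.075)^2 + 11.0452/(1+0.075)^3 + 13.5745/(1+0.075)^4 + 16.6831/(1+0.075)^5 + 20.5035/(1+0.075)^6 + 458.6547/(1+0.075)^6 = 355.7316

$355.73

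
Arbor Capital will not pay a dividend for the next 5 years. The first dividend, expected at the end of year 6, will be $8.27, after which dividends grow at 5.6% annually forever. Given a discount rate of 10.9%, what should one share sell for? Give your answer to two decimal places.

Deferred-dividend DDM. At t=5 the remaining stream is a growing perpetuity with first payment D_6 = 8.27.
V_5 = D_6/(r−g) = 8.27/(0.109−0.056) = 156.0377
P₀ = V_5/(1+r)^5 = 156.0377/(1+0.109)^5 = 93.0191

$93.02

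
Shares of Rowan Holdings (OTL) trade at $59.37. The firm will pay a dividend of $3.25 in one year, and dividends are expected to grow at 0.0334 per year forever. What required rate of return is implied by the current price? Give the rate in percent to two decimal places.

8.81%

Rearranging the constant-growth DDM: r = D₁/P₀ + g.
r = 3.2500 / 59.37 + 0.0334 = 0.05474 + 0.0334 = 0.08814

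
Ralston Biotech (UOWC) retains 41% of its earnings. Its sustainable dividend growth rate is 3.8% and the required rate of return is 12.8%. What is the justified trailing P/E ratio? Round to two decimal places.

Payout ratio b = 1 − 0.41 = 0.59.
Justified trailing P/E = b(1+g)/(r−g) = 0.59×(1+0.038)/(0.128−0.038) = 6.8047

6.80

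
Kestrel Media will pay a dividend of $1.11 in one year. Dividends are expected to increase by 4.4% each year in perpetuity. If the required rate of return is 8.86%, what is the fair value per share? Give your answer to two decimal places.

Gordon growth model: P₀ = D₁/(r − g), with D₁ = 1.11 given directly.
P₀ = 1.1100 / (0.0886 − 0.044) = 1.1100 / 0.0446 = 24.8879

$24.89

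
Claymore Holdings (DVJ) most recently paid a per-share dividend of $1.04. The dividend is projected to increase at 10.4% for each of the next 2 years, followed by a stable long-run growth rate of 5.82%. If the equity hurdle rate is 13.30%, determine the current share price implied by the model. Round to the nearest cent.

Two-stage DDM. Project D₁…D_2 at 0.104, terminal growth 0.0582, discount at r = 0.133.
D_1 = 1.1482
D_2 = 1.2676
Terminal value at t=2: TV = D_3/(r−g) = 1.3413/(0.133−0.0582) = 17.9324
P₀ = 1.1482/(1+0.133)^1 + 1.2676/(1+0.133)^2 + 17.9324/(1+0.133)^2 = 15.9702

$15.97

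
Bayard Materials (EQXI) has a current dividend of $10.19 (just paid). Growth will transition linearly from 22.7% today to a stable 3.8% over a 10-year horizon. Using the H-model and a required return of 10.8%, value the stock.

$288.67

H-model: P₀ = D₀[(1+g_L) + H(g_S−g_L)]/(r−g_L), with H = 10/2 = 5.
P₀ = 10.19 × [(1+0.038) + 5×(0.227−0.038)] / (0.108−0.038)
   = 10.19 × 1.9830 / 0.07 = 288.6681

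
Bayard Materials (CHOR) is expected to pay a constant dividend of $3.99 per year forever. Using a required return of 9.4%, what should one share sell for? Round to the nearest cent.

$42.45

Zero-growth DDM (perpetuity): P₀ = D/r = 3.99 / 0.094 = 42.4468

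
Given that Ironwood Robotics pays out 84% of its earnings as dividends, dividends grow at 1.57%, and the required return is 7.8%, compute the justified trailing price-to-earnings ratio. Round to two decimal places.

13.69

Justified trailing P/E = b(1+g)/(r−g) = 0.84×(1+0.0157)/(0.078−0.0157) = 13.6948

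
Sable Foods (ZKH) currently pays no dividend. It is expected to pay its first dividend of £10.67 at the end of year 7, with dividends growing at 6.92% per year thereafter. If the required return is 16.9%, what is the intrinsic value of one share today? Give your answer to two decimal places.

Deferred-dividend DDM. At t=6 the remaining stream is a growing perpetuity with first payment D_7 = 10.67.
V_6 = D_7/(r−g) = 10.67/(0.169−0.0692) = 106.9138
P₀ = V_6/(1+r)^6 = 106.9138/(1+0.169)^6 = 41.8935

£41.89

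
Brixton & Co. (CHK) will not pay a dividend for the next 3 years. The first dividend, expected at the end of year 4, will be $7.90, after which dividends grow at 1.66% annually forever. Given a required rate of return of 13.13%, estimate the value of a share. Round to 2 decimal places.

Deferred-dividend DDM. At t=3 the remaining stream is a growing perpetuity with first payment D_4 = 7.90.
V_3 = D_4/(r−g) = 7.90/(0.1313−0.0166) = 68.8753
P₀ = V_3/(1+r)^3 = 68.8753/(1+0.1313)^3 = 47.5697

$47.57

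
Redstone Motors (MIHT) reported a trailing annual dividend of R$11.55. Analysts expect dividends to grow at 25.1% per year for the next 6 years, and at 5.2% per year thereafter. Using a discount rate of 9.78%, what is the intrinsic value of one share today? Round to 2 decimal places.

Two-stage DDM. Project D₁…D_6 at 0.251, terminal growth 0.052, discount at r = 0.0978.
D_1 = 14.4490
D_2 = 18.0758
D_3 = 22.6128
D_4 = 28.2886
D_5 = 35.3890
D_6 = 44.2717
Terminal value at t=6: TV = D_7/(r−g) = 46.5738/(0.0978−0.052) = 1016.8950
P₀ = 14.4490/(1+0.0978)^1 + 18.0758/(1+0.0978)^2 + 22.6128/(1+0.0978)^3 + 28.2886/(1+0.0978)^4 + 35.3890/(1+0.0978)^5 + 44.2717/(1+0.0978)^6 + 1016.8950/(1+0.0978)^6 = 693.1633

R$693.16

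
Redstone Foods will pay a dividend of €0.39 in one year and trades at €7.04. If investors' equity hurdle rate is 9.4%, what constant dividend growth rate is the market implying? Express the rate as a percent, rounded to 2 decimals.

From P₀ = D₁/(r − g), the implied growth is g = r − D₁/P₀.
g = 0.094 − 0.39/7.04 = 0.094 − 0.05540 = 0.03860

3.86%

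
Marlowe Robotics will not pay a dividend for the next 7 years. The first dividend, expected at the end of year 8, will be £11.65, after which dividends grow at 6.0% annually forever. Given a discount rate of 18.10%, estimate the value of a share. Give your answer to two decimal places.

Deferred-dividend DDM. At t=7 the remaining stream is a growing perpetuity with first payment D_8 = 11.65.
V_7 = D_8/(r−g) = 11.65/(0.181−0.06) = 96.2810
P₀ = V_7/(1+r)^7 = 96.2810/(1+0.181)^7 = 30.0463

£30.05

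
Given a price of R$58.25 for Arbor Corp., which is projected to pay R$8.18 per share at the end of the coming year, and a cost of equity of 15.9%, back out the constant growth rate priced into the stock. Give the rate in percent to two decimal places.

1.86%

From P₀ = D₁/(r − g), the implied growth is g = r − D₁/P₀.
g = 0.159 − 8.18/58.25 = 0.159 − 0.14043 = 0.01857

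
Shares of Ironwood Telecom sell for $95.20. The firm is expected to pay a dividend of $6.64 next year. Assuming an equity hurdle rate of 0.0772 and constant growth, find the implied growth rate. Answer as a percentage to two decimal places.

From P₀ = D₁/(r − g), the implied growth is g = r − D₁/P₀.
g = 0.0772 − 6.64/95.20 = 0.0772 − 0.06975 = 0.00745

0.75%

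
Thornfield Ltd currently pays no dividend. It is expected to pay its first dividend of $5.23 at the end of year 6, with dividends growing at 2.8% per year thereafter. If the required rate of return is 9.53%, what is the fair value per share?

Deferred-dividend DDM. At t=5 the remaining stream is a growing perpetuity with first payment D_6 = 5.23.
V_5 = D_6/(r−g) = 5.23/(0.0953−0.028) = 77.7117
P₀ = V_5/(1+r)^5 = 77.7117/(1+0.0953)^5 = 49.2971

$49.30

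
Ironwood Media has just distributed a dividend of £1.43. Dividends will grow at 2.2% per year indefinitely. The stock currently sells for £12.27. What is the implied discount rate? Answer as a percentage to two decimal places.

Rearranging the constant-growth DDM: r = D₁/P₀ + g.
D₁ = 1.43 × (1 + 0.022) = 1.4615.
r = 1.4615 / 12.27 + 0.022 = 0.11911 + 0.022 = 0.14111

14.11%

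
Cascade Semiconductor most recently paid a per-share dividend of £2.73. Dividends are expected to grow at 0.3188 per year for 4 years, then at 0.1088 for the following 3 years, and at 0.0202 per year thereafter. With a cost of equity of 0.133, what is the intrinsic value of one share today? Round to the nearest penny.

Three-stage DDM. Project D₁…D_7; terminal Gordon value at t=7 with g = 0.0202; discount at r = 0.133.
D_1 = 3.6003
D_2 = 4.7481
D_3 = 6.2618
D_4 = 8.2581
D_5 = 9.1565
D_6 = 10.1528
D_7 = 11.2574
TV_7 = 11.4848/(0.133−0.0202) = 101.8156
P₀ = Σ Dₜ/(1+r)ᵗ + TV_7/(1+r)^7 = 73.0763

£73.08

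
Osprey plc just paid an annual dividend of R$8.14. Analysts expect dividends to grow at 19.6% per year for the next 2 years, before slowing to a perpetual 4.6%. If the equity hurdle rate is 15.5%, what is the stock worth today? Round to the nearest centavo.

Two-stage DDM. Project D₁…D_2 at 0.196, terminal growth 0.046, discount at r = 0.155.
D_1 = 9.7354
D_2 = 11.6436
Terminal value at t=2: TV = D_3/(r−g) = 12.1792/(0.155−0.046) = 111.7357
P₀ = 9.7354/(1+0.155)^1 + 11.6436/(1+0.155)^2 + 111.7357/(1+0.155)^2 = 100.9154

R$100.92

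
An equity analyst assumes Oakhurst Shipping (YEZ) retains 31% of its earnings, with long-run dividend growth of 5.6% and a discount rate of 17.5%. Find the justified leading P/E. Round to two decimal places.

5.80

Payout ratio b = 1 − 0.31 = 0.69.
Justified leading P/E = b/(r−g) = 0.69/(0.175−0.056) = 5.7983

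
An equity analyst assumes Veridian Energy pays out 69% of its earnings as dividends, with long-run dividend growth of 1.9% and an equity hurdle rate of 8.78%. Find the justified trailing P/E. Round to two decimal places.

10.22

Justified trailing P/E = b(1+g)/(r−g) = 0.69×(1+0.019)/(0.0878−0.019) = 10.2196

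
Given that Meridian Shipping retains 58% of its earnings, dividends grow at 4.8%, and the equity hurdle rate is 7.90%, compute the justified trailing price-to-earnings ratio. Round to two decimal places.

14.20

Payout ratio b = 1 − 0.58 = 0.42.
Justified trailing P/E = b(1+g)/(r−g) = 0.42×(1+0.048)/(0.079−0.048) = 14.1987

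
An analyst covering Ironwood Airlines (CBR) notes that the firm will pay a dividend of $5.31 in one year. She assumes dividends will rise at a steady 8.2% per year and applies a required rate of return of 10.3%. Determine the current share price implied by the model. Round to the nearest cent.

Gordon growth model: P₀ = D₁/(r − g), with D₁ = 5.31 given directly.
P₀ = 5.3100 / (0.103 − 0.082) = 5.3100 / 0.021 = 252.8571

$252.86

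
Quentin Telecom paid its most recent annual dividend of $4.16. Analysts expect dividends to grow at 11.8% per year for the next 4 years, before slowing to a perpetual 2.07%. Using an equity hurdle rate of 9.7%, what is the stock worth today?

Two-stage DDM. Project D₁…D_4 at 0.118, terminal growth 0.0207, discount at r = 0.097.
D_1 = 4.6509
D_2 = 5.1997
D_3 = 5.8132
D_4 = 6.4992
Terminal value at t=4: TV = D_5/(r−g) = 6.6337/(0.097−0.0207) = 86.9429
P₀ = 4.6509/(1+0.097)^1 + 5.1997/(1+0.097)^2 + 5.8132/(1+0.097)^3 + 6.4992/(1+0.097)^4 + 86.9429/(1+0.097)^4 = 77.4872

$77.49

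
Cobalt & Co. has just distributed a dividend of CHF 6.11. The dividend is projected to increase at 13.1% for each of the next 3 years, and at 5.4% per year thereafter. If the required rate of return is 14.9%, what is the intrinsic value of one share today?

CHF 82.41

Two-stage DDM. Project D₁…D_3 at 0.131, terminal growth 0.054, discount at r = 0.149.
D_1 = 6.9104
D_2 = 7.8157
D_3 = 8.8395
Terminal value at t=3: TV = D_4/(r−g) = 9.3169/(0.149−0.054) = 98.0722
P₀ = 6.9104/(1+0.149)^1 + 7.8157/(1+0.149)^2 + 8.8395/(1+0.149)^3 + 98.0722/(1+0.149)^3 = 82.4143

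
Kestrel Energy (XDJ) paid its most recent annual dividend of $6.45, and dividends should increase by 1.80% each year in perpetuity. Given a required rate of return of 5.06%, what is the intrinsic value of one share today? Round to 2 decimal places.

$201.41

Gordon growth model: P₀ = D₁/(r − g). D₁ = 6.45 × (1 + 0.018) = 6.5661.
P₀ = 6.5661 / (0.0506 − 0.018) = 6.5661 / 0.0326 = 201.4141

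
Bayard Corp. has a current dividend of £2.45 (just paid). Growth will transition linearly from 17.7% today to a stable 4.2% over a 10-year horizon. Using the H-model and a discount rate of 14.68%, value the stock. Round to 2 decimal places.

H-model: P₀ = D₀[(1+g_L) + H(g_S−g_L)]/(r−g_L), with H = 10/2 = 5.
P₀ = 2.45 × [(1+0.042) + 5×(0.177−0.042)] / (0.1468−0.042)
   = 2.45 × 1.7170 / 0.1048 = 40.1398

£40.14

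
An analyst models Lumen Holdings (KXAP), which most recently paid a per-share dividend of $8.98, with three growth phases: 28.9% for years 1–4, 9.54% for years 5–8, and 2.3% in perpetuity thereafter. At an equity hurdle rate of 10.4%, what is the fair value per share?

$323.45

Three-stage DDM. Project D₁…D_8; terminal Gordon value at t=8 with g = 0.023; discount at r = 0.104.
D_1 = 11.5752
D_2 = 14.9205
D_3 = 19.2325
D_4 = 24.7907
D_5 = 27.1557
D_6 = 29.7463
D_7 = 32.5841
D_8 = 35.6927
TV_8 = 36.5136/(0.104−0.023) = 450.7851
P₀ = Σ Dₜ/(1+r)ᵗ + TV_8/(1+r)^8 = 323.4471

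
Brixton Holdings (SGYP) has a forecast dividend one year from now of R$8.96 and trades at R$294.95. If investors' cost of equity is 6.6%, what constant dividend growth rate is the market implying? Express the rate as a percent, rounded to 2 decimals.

3.56%

From P₀ = D₁/(r − g), the implied growth is g = r − D₁/P₀.
g = 0.066 − 8.96/294.95 = 0.066 − 0.03038 = 0.03562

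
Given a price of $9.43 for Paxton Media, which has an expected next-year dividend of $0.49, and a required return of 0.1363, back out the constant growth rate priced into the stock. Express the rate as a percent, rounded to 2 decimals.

8.43%

From P₀ = D₁/(r − g), the implied growth is g = r − D₁/P₀.
g = 0.1363 − 0.49/9.43 = 0.1363 − 0.05196 = 0.08434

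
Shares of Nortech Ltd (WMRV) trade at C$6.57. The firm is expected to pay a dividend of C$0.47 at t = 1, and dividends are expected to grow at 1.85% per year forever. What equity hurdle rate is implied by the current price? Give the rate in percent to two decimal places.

Rearranging the constant-growth DDM: r = D₁/P₀ + g.
r = 0.4700 / 6.57 + 0.0185 = 0.07154 + 0.0185 = 0.09004

9.00%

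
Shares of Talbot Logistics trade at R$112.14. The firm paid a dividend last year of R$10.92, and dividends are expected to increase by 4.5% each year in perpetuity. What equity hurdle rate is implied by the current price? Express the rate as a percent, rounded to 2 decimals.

Rearranging the constant-growth DDM: r = D₁/P₀ + g.
D₁ = 10.92 × (1 + 0.045) = 11.4114.
r = 11.4114 / 112.14 + 0.045 = 0.10176 + 0.045 = 0.14676

14.68%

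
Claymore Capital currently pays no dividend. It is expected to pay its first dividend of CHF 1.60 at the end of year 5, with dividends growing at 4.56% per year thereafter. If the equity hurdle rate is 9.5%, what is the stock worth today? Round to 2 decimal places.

Deferred-dividend DDM. At t=4 the remaining stream is a growing perpetuity with first payment D_5 = 1.60.
V_4 = D_5/(r−g) = 1.60/(0.095−0.0456) = 32.3887
P₀ = V_4/(1+r)^4 = 32.3887/(1+0.095)^4 = 22.5287

CHF 22.53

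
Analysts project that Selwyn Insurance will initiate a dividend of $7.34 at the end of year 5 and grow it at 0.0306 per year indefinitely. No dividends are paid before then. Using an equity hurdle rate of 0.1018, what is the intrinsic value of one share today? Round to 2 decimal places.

Deferred-dividend DDM. At t=4 the remaining stream is a growing perpetuity with first payment D_5 = 7.34.
V_4 = D_5/(r−g) = 7.34/(0.1018−0.0306) = 103.0899
P₀ = V_4/(1+r)^4 = 103.0899/(1+0.1018)^4 = 69.9528

$69.95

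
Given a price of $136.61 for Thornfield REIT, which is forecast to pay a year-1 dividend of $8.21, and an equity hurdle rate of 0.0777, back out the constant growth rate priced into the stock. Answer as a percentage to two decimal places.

1.76%

From P₀ = D₁/(r − g), the implied growth is g = r − D₁/P₀.
g = 0.0777 − 8.21/136.61 = 0.0777 − 0.06010 = 0.01760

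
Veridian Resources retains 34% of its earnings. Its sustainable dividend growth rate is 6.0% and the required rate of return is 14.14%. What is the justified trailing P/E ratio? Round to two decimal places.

8.59

Payout ratio b = 1 − 0.34 = 0.66.
Justified trailing P/E = b(1+g)/(r−g) = 0.66×(1+0.06)/(0.1414−0.06) = 8.5946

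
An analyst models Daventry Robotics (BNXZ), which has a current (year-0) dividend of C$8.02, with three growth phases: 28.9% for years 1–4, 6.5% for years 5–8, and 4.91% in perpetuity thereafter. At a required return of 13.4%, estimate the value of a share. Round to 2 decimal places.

C$219.24

Three-stage DDM. Project D₁…D_8; terminal Gordon value at t=8 with g = 0.0491; discount at r = 0.134.
D_1 = 10.3378
D_2 = 13.3254
D_3 = 17.1764
D_4 = 22.1404
D_5 = 23.5796
D_6 = 25.1122
D_7 = 26.7445
D_8 = 28.4829
TV_8 = 29.8814/(0.134−0.0491) = 351.9603
P₀ = Σ Dₜ/(1+r)ᵗ + TV_8/(1+r)^8 = 219.2373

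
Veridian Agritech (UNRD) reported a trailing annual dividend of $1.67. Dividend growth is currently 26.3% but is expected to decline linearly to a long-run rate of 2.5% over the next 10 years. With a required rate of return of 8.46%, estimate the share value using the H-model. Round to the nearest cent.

H-model: P₀ = D₀[(1+g_L) + H(g_S−g_L)]/(r−g_L), with H = 10/2 = 5.
P₀ = 1.67 × [(1+0.025) + 5×(0.263−0.025)] / (0.0846−0.025)
   = 1.67 × 2.2150 / 0.0596 = 62.0646

$62.06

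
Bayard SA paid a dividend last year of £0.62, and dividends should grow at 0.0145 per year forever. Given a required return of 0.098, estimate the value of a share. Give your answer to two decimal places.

£7.53

Gordon growth model: P₀ = D₁/(r − g). D₁ = 0.62 × (1 + 0.0145) = 0.6290.
P₀ = 0.6290 / (0.098 − 0.0145) = 0.6290 / 0.0835 = 7.5328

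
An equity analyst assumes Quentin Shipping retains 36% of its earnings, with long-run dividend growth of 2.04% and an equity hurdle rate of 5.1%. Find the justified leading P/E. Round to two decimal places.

Payout ratio b = 1 − 0.36 = 0.64.
Justified leading P/E = b/(r−g) = 0.64/(0.051−0.0204) = 20.9150

20.92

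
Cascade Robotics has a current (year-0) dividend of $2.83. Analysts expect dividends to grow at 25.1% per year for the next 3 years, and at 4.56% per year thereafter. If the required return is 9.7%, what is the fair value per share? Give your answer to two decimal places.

Two-stage DDM. Project D₁…D_3 at 0.251, terminal growth 0.0456, discount at r = 0.097.
D_1 = 3.5403
D_2 = 4.4290
D_3 = 5.5406
Terminal value at t=3: TV = D_4/(r−g) = 5.7933/(0.097−0.0456) = 112.7096
P₀ = 3.5403/(1+0.097)^1 + 4.4290/(1+0.097)^2 + 5.5406/(1+0.097)^3 + 112.7096/(1+0.097)^3 = 96.4816

$96.48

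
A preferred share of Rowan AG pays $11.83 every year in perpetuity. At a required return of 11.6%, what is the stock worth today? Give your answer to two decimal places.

$101.98

Zero-growth DDM (perpetuity): P₀ = D/r = 11.83 / 0.116 = 101.9828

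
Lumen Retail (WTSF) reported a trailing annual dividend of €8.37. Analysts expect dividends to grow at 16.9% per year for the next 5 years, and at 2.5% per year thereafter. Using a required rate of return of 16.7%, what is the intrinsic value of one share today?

€103.00

Two-stage DDM. Project D₁…D_5 at 0.169, terminal growth 0.025, discount at r = 0.167.
D_1 = 9.7845
D_2 = 11.4381
D_3 = 13.3712
D_4 = 15.6309
D_5 = 18.2725
Terminal value at t=5: TV = D_6/(r−g) = 18.7293/(0.167−0.025) = 131.8966
P₀ = 9.7845/(1+0.167)^1 + 11.4381/(1+0.167)^2 + 13.3712/(1+0.167)^3 + 15.6309/(1+0.167)^4 + 18.2725/(1+0.167)^5 + 131.8966/(1+0.167)^5 = 103.0024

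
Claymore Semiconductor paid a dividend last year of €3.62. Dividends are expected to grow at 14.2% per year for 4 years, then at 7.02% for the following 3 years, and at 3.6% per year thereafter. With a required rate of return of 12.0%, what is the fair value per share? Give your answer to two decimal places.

Three-stage DDM. Project D₁…D_7; terminal Gordon value at t=7 with g = 0.036; discount at r = 0.12.
D_1 = 4.1340
D_2 = 4.7211
D_3 = 5.3915
D_4 = 6.1571
D_5 = 6.5893
D_6 = 7.0518
D_7 = 7.5469
TV_7 = 7.8186/(0.12−0.036) = 93.0783
P₀ = Σ Dₜ/(1+r)ᵗ + TV_7/(1+r)^7 = 68.0345

€68.03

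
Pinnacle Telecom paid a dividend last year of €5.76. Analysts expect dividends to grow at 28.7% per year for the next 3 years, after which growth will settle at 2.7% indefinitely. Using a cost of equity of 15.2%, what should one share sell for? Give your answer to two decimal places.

Two-stage DDM. Project D₁…D_3 at 0.287, terminal growth 0.027, discount at r = 0.152.
D_1 = 7.4131
D_2 = 9.5407
D_3 = 12.2789
Terminal value at t=3: TV = D_4/(r−g) = 12.6104/(0.152−0.027) = 100.8831
P₀ = 7.4131/(1+0.152)^1 + 9.5407/(1+0.152)^2 + 12.2789/(1+0.152)^3 + 100.8831/(1+0.152)^3 = 87.6431

€87.64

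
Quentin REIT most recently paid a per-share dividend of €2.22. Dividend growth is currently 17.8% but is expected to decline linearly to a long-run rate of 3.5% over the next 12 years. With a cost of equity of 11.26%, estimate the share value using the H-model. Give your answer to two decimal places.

€54.16

H-model: P₀ = D₀[(1+g_L) + H(g_S−g_L)]/(r−g_L), with H = 12/2 = 6.
P₀ = 2.22 × [(1+0.035) + 6×(0.178−0.035)] / (0.1126−0.035)
   = 2.22 × 1.8930 / 0.0776 = 54.1554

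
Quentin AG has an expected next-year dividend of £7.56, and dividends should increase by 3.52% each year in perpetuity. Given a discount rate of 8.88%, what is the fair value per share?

£141.04

Gordon growth model: P₀ = D₁/(r − g), with D₁ = 7.56 given directly.
P₀ = 7.5600 / (0.0888 − 0.0352) = 7.5600 / 0.0536 = 141.0448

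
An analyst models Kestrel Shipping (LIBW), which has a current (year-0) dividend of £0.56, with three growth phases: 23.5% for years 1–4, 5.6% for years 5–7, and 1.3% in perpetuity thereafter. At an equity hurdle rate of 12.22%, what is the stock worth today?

Three-stage DDM. Project D₁…D_7; terminal Gordon value at t=7 with g = 0.013; discount at r = 0.1222.
D_1 = 0.6916
D_2 = 0.8541
D_3 = 1.0548
D_4 = 1.3027
D_5 = 1.3757
D_6 = 1.4527
D_7 = 1.5341
TV_7 = 1.5540/(0.1222−0.013) = 14.2310
P₀ = Σ Dₜ/(1+r)ᵗ + TV_7/(1+r)^7 = 11.3968

£11.40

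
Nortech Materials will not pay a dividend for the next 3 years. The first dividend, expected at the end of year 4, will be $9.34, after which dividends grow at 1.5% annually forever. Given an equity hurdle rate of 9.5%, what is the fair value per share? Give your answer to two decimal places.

$88.92

Deferred-dividend DDM. At t=3 the remaining stream is a growing perpetuity with first payment D_4 = 9.34.
V_3 = D_4/(r−g) = 9.34/(0.095−0.015) = 116.7500
P₀ = V_3/(1+r)^3 = 116.7500/(1+0.095)^3 = 88.9231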